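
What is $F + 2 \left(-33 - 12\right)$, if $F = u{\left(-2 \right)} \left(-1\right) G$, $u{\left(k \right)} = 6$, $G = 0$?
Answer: $-90$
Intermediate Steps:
$F = 0$ ($F = 6 \left(-1\right) 0 = \left(-6\right) 0 = 0$)
$F + 2 \left(-33 - 12\right) = 0 + 2 \left(-33 - 12\right) = 0 + 2 \left(-45\right) = 0 - 90 = -90$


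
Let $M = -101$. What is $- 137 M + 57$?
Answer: $13894$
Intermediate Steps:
$- 137 M + 57 = \left(-137\right) \left(-101\right) + 57 = 13837 + 57 = 13894$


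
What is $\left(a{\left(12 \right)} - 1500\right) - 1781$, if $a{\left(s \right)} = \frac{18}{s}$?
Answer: $- \frac{6559}{2} \approx -3279.5$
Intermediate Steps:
$\left(a{\left(12 \right)} - 1500\right) - 1781 = \left(\frac{18}{12} - 1500\right) - 1781 = \left(18 \cdot \frac{1}{12} - 1500\right) - 1781 = \left(\frac{3}{2} - 1500\right) - 1781 = - \frac{2997}{2} - 1781 = - \frac{6559}{2}$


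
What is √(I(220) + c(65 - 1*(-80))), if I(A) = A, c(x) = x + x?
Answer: √510 ≈ 22.583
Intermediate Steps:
c(x) = 2*x
√(I(220) + c(65 - 1*(-80))) = √(220 + 2*(65 - 1*(-80))) = √(220 + 2*(65 + 80)) = √(220 + 2*145) = √(220 + 290) = √510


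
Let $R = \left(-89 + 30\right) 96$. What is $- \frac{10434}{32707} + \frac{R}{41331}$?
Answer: $- \frac{205500034}{450604339} \approx -0.45605$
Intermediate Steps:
$R = -5664$ ($R = \left(-59\right) 96 = -5664$)
$- \frac{10434}{32707} + \frac{R}{41331} = - \frac{10434}{32707} - \frac{5664}{41331} = \left(-10434\right) \frac{1}{32707} - \frac{1888}{13777} = - \frac{10434}{32707} - \frac{1888}{13777} = - \frac{205500034}{450604339}$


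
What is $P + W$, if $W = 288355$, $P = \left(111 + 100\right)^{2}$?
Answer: $332876$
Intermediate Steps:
$P = 44521$ ($P = 211^{2} = 44521$)
$P + W = 44521 + 288355 = 332876$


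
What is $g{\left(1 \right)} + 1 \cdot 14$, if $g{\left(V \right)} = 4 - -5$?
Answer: $23$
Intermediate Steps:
$g{\left(V \right)} = 9$ ($g{\left(V \right)} = 4 + 5 = 9$)
$g{\left(1 \right)} + 1 \cdot 14 = 9 + 1 \cdot 14 = 9 + 14 = 23$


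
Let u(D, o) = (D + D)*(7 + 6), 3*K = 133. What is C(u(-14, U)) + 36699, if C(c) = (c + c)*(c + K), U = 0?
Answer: 808249/3 ≈ 2.6942e+5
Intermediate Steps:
K = 133/3 (K = (⅓)*133 = 133/3 ≈ 44.333)
u(D, o) = 26*D (u(D, o) = (2*D)*13 = 26*D)
C(c) = 2*c*(133/3 + c) (C(c) = (c + c)*(c + 133/3) = (2*c)*(133/3 + c) = 2*c*(133/3 + c))
C(u(-14, U)) + 36699 = 2*(26*(-14))*(133 + 3*(26*(-14)))/3 + 36699 = (⅔)*(-364)*(133 + 3*(-364)) + 36699 = (⅔)*(-364)*(133 - 1092) + 36699 = (⅔)*(-364)*(-959) + 36699 = 698152/3 + 36699 = 808249/3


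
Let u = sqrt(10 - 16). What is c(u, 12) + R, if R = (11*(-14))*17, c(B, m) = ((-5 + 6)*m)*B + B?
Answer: -2618 + 13*I*sqrt(6) ≈ -2618.0 + 31.843*I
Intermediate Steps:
u = I*sqrt(6) (u = sqrt(-6) = I*sqrt(6) ≈ 2.4495*I)
c(B, m) = B + B*m (c(B, m) = (1*m)*B + B = m*B + B = B*m + B = B + B*m)
R = -2618 (R = -154*17 = -2618)
c(u, 12) + R = (I*sqrt(6))*(1 + 12) - 2618 = (I*sqrt(6))*13 - 2618 = 13*I*sqrt(6) - 2618 = -2618 + 13*I*sqrt(6)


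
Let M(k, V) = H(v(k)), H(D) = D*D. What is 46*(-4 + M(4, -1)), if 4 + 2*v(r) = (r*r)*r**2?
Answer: 730112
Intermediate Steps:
v(r) = -2 + r**4/2 (v(r) = -2 + ((r*r)*r**2)/2 = -2 + (r**2*r**2)/2 = -2 + r**4/2)
H(D) = D**2
M(k, V) = (-2 + k**4/2)**2
46*(-4 + M(4, -1)) = 46*(-4 + (-4 + 4**4)**2/4) = 46*(-4 + (-4 + 256)**2/4) = 46*(-4 + (1/4)*252**2) = 46*(-4 + (1/4)*63504) = 46*(-4 + 15876) = 46*15872 = 730112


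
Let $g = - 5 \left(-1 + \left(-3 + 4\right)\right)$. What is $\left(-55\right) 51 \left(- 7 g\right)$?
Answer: $0$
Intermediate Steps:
$g = 0$ ($g = - 5 \left(-1 + 1\right) = \left(-5\right) 0 = 0$)
$\left(-55\right) 51 \left(- 7 g\right) = \left(-55\right) 51 \left(\left(-7\right) 0\right) = \left(-2805\right) 0 = 0$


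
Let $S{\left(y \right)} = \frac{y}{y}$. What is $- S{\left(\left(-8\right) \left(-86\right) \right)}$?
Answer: $-1$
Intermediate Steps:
$S{\left(y \right)} = 1$
$- S{\left(\left(-8\right) \left(-86\right) \right)} = \left(-1\right) 1 = -1$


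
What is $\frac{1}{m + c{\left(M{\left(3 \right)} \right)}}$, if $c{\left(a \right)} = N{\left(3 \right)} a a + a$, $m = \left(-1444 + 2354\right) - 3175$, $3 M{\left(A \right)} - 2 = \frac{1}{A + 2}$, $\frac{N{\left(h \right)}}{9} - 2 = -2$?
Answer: $- \frac{15}{33964} \approx -0.00044164$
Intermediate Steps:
$N{\left(h \right)} = 0$ ($N{\left(h \right)} = 18 + 9 \left(-2\right) = 18 - 18 = 0$)
$M{\left(A \right)} = \frac{2}{3} + \frac{1}{3 \left(2 + A\right)}$ ($M{\left(A \right)} = \frac{2}{3} + \frac{1}{3 \left(A + 2\right)} = \frac{2}{3} + \frac{1}{3 \left(2 + A\right)}$)
$m = -2265$ ($m = 910 - 3175 = -2265$)
$c{\left(a \right)} = a$ ($c{\left(a \right)} = 0 a a + a = 0 a^{2} + a = 0 + a = a$)
$\frac{1}{m + c{\left(M{\left(3 \right)} \right)}} = \frac{1}{-2265 + \frac{5 + 2 \cdot 3}{3 \left(2 + 3\right)}} = \frac{1}{-2265 + \frac{5 + 6}{3 \cdot 5}} = \frac{1}{-2265 + \frac{1}{3} \cdot \frac{1}{5} \cdot 11} = \frac{1}{-2265 + \frac{11}{15}} = \frac{1}{- \frac{33964}{15}} = - \frac{15}{33964}$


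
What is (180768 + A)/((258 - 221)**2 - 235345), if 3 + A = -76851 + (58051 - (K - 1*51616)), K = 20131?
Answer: -96725/116988 ≈ -0.82679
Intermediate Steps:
A = 12682 (A = -3 + (-76851 + (58051 - (20131 - 1*51616))) = -3 + (-76851 + (58051 - (20131 - 51616))) = -3 + (-76851 + (58051 - 1*(-31485))) = -3 + (-76851 + (58051 + 31485)) = -3 + (-76851 + 89536) = -3 + 12685 = 12682)
(180768 + A)/((258 - 221)**2 - 235345) = (180768 + 12682)/((258 - 221)**2 - 235345) = 193450/(37**2 - 235345) = 193450/(1369 - 235345) = 193450/(-233976) = 193450*(-1/233976) = -96725/116988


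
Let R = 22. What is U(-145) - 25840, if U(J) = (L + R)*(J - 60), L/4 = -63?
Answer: 21310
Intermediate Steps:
L = -252 (L = 4*(-63) = -252)
U(J) = 13800 - 230*J (U(J) = (-252 + 22)*(J - 60) = -230*(-60 + J) = 13800 - 230*J)
U(-145) - 25840 = (13800 - 230*(-145)) - 25840 = (13800 + 33350) - 25840 = 47150 - 25840 = 21310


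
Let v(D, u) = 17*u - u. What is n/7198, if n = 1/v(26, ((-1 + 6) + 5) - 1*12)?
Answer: -1/230336 ≈ -4.3415e-6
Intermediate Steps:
v(D, u) = 16*u
n = -1/32 (n = 1/(16*(((-1 + 6) + 5) - 1*12)) = 1/(16*((5 + 5) - 12)) = 1/(16*(10 - 12)) = 1/(16*(-2)) = 1/(-32) = -1/32 ≈ -0.031250)
n/7198 = -1/32/7198 = (1/7198)*(-1/32) = -1/230336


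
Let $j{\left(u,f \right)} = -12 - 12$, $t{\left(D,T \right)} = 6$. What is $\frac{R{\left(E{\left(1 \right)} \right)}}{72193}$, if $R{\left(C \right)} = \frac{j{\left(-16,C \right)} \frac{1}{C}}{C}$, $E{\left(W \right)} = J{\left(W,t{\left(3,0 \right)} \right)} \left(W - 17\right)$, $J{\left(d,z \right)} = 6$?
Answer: $- \frac{1}{27722112} \approx -3.6072 \cdot 10^{-8}$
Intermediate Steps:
$j{\left(u,f \right)} = -24$
$E{\left(W \right)} = -102 + 6 W$ ($E{\left(W \right)} = 6 \left(W - 17\right) = 6 \left(-17 + W\right) = -102 + 6 W$)
$R{\left(C \right)} = - \frac{24}{C^{2}}$ ($R{\left(C \right)} = \frac{\left(-24\right) \frac{1}{C}}{C} = - \frac{24}{C^{2}}$)
$\frac{R{\left(E{\left(1 \right)} \right)}}{72193} = \frac{\left(-24\right) \frac{1}{\left(-102 + 6 \cdot 1\right)^{2}}}{72193} = - \frac{24}{\left(-102 + 6\right)^{2}} \cdot \frac{1}{72193} = - \frac{24}{9216} \cdot \frac{1}{72193} = \left(-24\right) \frac{1}{9216} \cdot \frac{1}{72193} = \left(- \frac{1}{384}\right) \frac{1}{72193} = - \frac{1}{27722112}$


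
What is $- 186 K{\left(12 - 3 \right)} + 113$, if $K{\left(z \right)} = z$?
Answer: $-1561$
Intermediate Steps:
$- 186 K{\left(12 - 3 \right)} + 113 = - 186 \left(12 - 3\right) + 113 = \left(-186\right) 9 + 113 = -1674 + 113 = -1561$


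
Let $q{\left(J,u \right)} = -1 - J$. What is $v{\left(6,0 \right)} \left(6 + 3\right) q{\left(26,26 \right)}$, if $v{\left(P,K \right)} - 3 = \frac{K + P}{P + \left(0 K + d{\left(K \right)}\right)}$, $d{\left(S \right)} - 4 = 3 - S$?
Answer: $- \frac{10935}{13} \approx -841.15$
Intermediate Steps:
$d{\left(S \right)} = 7 - S$ ($d{\left(S \right)} = 4 - \left(-3 + S\right) = 7 - S$)
$v{\left(P,K \right)} = 3 + \frac{K + P}{7 + P - K}$ ($v{\left(P,K \right)} = 3 + \frac{K + P}{P - \left(-7 + K\right)} = 3 + \frac{K + P}{7 + P - K}$)
$v{\left(6,0 \right)} \left(6 + 3\right) q{\left(26,26 \right)} = \frac{21 - 0 + 4 \cdot 6}{7 + 6 - 0} \left(6 + 3\right) \left(-1 - 26\right) = \frac{21 + 0 + 24}{7 + 6 + 0} \cdot 9 \left(-1 - 26\right) = \frac{1}{13} \cdot 45 \cdot 9 \left(-27\right) = \frac{45}{13} \cdot 9 \left(-27\right) = \frac{405}{13} \left(-27\right) = - \frac{10935}{13}$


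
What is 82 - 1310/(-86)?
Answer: 4181/43 ≈ 97.233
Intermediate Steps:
82 - 1310/(-86) = 82 - 1310*(-1)/86 = 82 - 10*(-131/86) = 82 + 655/43 = 4181/43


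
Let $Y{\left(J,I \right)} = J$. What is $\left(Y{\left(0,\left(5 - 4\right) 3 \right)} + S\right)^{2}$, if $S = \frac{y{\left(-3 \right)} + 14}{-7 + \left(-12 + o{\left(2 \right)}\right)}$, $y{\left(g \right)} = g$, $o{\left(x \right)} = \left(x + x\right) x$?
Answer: $1$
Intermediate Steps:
$o{\left(x \right)} = 2 x^{2}$ ($o{\left(x \right)} = 2 x x = 2 x^{2}$)
$S = -1$ ($S = \frac{-3 + 14}{-7 - \left(12 - 2 \cdot 2^{2}\right)} = \frac{11}{-7 + \left(-12 + 2 \cdot 4\right)} = \frac{11}{-7 + \left(-12 + 8\right)} = \frac{11}{-7 - 4} = \frac{11}{-11} = 11 \left(- \frac{1}{11}\right) = -1$)
$\left(Y{\left(0,\left(5 - 4\right) 3 \right)} + S\right)^{2} = \left(0 - 1\right)^{2} = \left(-1\right)^{2} = 1$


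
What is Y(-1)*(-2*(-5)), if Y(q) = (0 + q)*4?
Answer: -40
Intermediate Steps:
Y(q) = 4*q (Y(q) = q*4 = 4*q)
Y(-1)*(-2*(-5)) = (4*(-1))*(-2*(-5)) = -4*10 = -40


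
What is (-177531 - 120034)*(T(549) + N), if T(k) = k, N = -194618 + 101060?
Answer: 27676223085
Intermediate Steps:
N = -93558
(-177531 - 120034)*(T(549) + N) = (-177531 - 120034)*(549 - 93558) = -297565*(-93009) = 27676223085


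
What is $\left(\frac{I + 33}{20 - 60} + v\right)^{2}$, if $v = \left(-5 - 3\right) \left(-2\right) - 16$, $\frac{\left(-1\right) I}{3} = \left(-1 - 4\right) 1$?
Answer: $\frac{36}{25} \approx 1.44$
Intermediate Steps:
$I = 15$ ($I = - 3 \left(-1 - 4\right) 1 = - 3 \left(\left(-5\right) 1\right) = \left(-3\right) \left(-5\right) = 15$)
$v = 0$ ($v = \left(-8\right) \left(-2\right) - 16 = 16 - 16 = 0$)
$\left(\frac{I + 33}{20 - 60} + v\right)^{2} = \left(\frac{15 + 33}{20 - 60} + 0\right)^{2} = \left(\frac{48}{-40} + 0\right)^{2} = \left(48 \left(- \frac{1}{40}\right) + 0\right)^{2} = \left(- \frac{6}{5} + 0\right)^{2} = \left(- \frac{6}{5}\right)^{2} = \frac{36}{25}$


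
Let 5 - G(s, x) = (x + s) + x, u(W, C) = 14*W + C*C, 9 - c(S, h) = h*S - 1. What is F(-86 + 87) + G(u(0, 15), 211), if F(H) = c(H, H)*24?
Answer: -426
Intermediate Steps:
c(S, h) = 10 - S*h (c(S, h) = 9 - (h*S - 1) = 9 - (S*h - 1) = 9 - (-1 + S*h) = 9 + (1 - S*h) = 10 - S*h)
u(W, C) = C**2 + 14*W (u(W, C) = 14*W + C**2 = C**2 + 14*W)
F(H) = 240 - 24*H**2 (F(H) = (10 - H*H)*24 = (10 - H**2)*24 = 240 - 24*H**2)
G(s, x) = 5 - s - 2*x (G(s, x) = 5 - ((x + s) + x) = 5 - ((s + x) + x) = 5 - (s + 2*x) = 5 + (-s - 2*x) = 5 - s - 2*x)
F(-86 + 87) + G(u(0, 15), 211) = (240 - 24*(-86 + 87)**2) + (5 - (15**2 + 14*0) - 2*211) = (240 - 24*1**2) + (5 - (225 + 0) - 422) = (240 - 24*1) + (5 - 1*225 - 422) = (240 - 24) + (5 - 225 - 422) = 216 - 642 = -426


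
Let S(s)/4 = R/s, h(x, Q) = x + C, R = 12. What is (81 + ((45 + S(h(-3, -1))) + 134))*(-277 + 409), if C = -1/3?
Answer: 162096/5 ≈ 32419.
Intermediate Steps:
C = -⅓ (C = -1*⅓ = -⅓ ≈ -0.33333)
h(x, Q) = -⅓ + x (h(x, Q) = x - ⅓ = -⅓ + x)
S(s) = 48/s (S(s) = 4*(12/s) = 48/s)
(81 + ((45 + S(h(-3, -1))) + 134))*(-277 + 409) = (81 + ((45 + 48/(-⅓ - 3)) + 134))*(-277 + 409) = (81 + ((45 + 48/(-10/3)) + 134))*132 = (81 + ((45 + 48*(-3/10)) + 134))*132 = (81 + ((45 - 72/5) + 134))*132 = (81 + (153/5 + 134))*132 = (81 + 823/5)*132 = (1228/5)*132 = 162096/5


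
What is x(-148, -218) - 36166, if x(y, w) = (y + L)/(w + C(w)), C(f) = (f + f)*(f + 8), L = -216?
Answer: -1651737568/45671 ≈ -36166.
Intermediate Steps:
C(f) = 2*f*(8 + f) (C(f) = (2*f)*(8 + f) = 2*f*(8 + f))
x(y, w) = (-216 + y)/(w + 2*w*(8 + w)) (x(y, w) = (y - 216)/(w + 2*w*(8 + w)) = (-216 + y)/(w + 2*w*(8 + w)))
x(-148, -218) - 36166 = (-216 - 148)/((-218)*(17 + 2*(-218))) - 36166 = -1/218*(-364)/(17 - 436) - 36166 = -1/218*(-364)/(-419) - 36166 = -1/218*(-1/419)*(-364) - 36166 = -182/45671 - 36166 = -1651737568/45671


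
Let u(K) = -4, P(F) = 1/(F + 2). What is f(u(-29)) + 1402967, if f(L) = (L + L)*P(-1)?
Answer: 1402959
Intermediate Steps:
P(F) = 1/(2 + F)
f(L) = 2*L (f(L) = (L + L)/(2 - 1) = (2*L)/1 = (2*L)*1 = 2*L)
f(u(-29)) + 1402967 = 2*(-4) + 1402967 = -8 + 1402967 = 1402959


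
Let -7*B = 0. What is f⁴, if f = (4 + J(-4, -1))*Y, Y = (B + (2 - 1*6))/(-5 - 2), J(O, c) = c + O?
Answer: 256/2401 ≈ 0.10662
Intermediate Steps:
J(O, c) = O + c
B = 0 (B = -⅐*0 = 0)
Y = 4/7 (Y = (0 + (2 - 1*6))/(-5 - 2) = (0 + (2 - 6))/(-7) = (0 - 4)*(-⅐) = -4*(-⅐) = 4/7 ≈ 0.57143)
f = -4/7 (f = (4 + (-4 - 1))*(4/7) = (4 - 5)*(4/7) = -1*4/7 = -4/7 ≈ -0.57143)
f⁴ = (-4/7)⁴ = 256/2401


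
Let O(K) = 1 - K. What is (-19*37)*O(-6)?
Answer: -4921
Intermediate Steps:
(-19*37)*O(-6) = (-19*37)*(1 - 1*(-6)) = -703*(1 + 6) = -703*7 = -4921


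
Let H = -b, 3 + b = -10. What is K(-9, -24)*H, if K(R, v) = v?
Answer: -312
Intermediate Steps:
b = -13 (b = -3 - 10 = -13)
H = 13 (H = -1*(-13) = 13)
K(-9, -24)*H = -24*13 = -312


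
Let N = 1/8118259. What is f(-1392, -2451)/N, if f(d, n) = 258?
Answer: 2094510822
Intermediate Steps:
N = 1/8118259 ≈ 1.2318e-7
f(-1392, -2451)/N = 258/(1/8118259) = 258*8118259 = 2094510822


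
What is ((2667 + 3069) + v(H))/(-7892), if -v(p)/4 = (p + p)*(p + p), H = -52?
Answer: 9382/1973 ≈ 4.7552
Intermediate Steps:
v(p) = -16*p**2 (v(p) = -4*(p + p)*(p + p) = -4*2*p*2*p = -16*p**2)
((2667 + 3069) + v(H))/(-7892) = ((2667 + 3069) - 16*(-52)**2)/(-7892) = (5736 - 16*2704)*(-1/7892) = (5736 - 43264)*(-1/7892) = -37528*(-1/7892) = 9382/1973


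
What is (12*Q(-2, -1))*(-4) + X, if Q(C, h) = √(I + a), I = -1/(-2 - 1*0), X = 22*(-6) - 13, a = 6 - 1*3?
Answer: -145 - 24*√14 ≈ -234.80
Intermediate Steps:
a = 3 (a = 6 - 3 = 3)
X = -145 (X = -132 - 13 = -145)
I = ½ (I = -1/(-2 + 0) = -1/(-2) = -1*(-½) = ½ ≈ 0.50000)
Q(C, h) = √14/2 (Q(C, h) = √(½ + 3) = √(7/2) = √14/2)
(12*Q(-2, -1))*(-4) + X = (12*(√14/2))*(-4) - 145 = (6*√14)*(-4) - 145 = -24*√14 - 145 = -145 - 24*√14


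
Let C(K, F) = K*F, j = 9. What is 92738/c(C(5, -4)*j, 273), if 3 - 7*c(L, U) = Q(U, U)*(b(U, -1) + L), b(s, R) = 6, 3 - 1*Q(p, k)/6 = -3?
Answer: 649166/6267 ≈ 103.58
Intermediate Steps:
Q(p, k) = 36 (Q(p, k) = 18 - 6*(-3) = 18 + 18 = 36)
C(K, F) = F*K
c(L, U) = -213/7 - 36*L/7 (c(L, U) = 3/7 - 36*(6 + L)/7 = 3/7 - (216 + 36*L)/7 = 3/7 + (-216/7 - 36*L/7) = -213/7 - 36*L/7)
92738/c(C(5, -4)*j, 273) = 92738/(-213/7 - 36*(-4*5)*9/7) = 92738/(-213/7 - (-720)*9/7) = 92738/(-213/7 - 36/7*(-180)) = 92738/(-213/7 + 6480/7) = 92738/(6267/7) = 92738*(7/6267) = 649166/6267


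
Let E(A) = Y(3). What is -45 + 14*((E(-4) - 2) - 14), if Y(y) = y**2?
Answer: -143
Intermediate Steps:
E(A) = 9 (E(A) = 3**2 = 9)
-45 + 14*((E(-4) - 2) - 14) = -45 + 14*((9 - 2) - 14) = -45 + 14*(7 - 14) = -45 + 14*(-7) = -45 - 98 = -143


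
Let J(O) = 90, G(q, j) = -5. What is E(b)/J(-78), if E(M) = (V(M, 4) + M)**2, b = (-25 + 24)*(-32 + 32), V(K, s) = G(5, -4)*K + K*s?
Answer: 0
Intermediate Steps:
V(K, s) = -5*K + K*s
b = 0 (b = -1*0 = 0)
E(M) = 0 (E(M) = (M*(-5 + 4) + M)**2 = (M*(-1) + M)**2 = (-M + M)**2 = 0**2 = 0)
E(b)/J(-78) = 0/90 = 0*(1/90) = 0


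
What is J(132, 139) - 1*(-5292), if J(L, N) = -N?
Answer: 5153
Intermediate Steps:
J(132, 139) - 1*(-5292) = -1*139 - 1*(-5292) = -139 + 5292 = 5153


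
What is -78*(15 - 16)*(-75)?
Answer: -5850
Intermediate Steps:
-78*(15 - 16)*(-75) = -78*(-1)*(-75) = 78*(-75) = -5850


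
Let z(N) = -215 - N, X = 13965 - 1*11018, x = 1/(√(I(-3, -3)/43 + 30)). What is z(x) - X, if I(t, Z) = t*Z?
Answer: -3162 - √55857/1299 ≈ -3162.2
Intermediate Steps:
I(t, Z) = Z*t
x = √55857/1299 (x = 1/(√(-3*(-3)/43 + 30)) = 1/(√(9*(1/43) + 30)) = 1/(√(9/43 + 30)) = 1/(√(1299/43)) = 1/(√55857/43) = √55857/1299 ≈ 0.18194)
X = 2947 (X = 13965 - 11018 = 2947)
z(x) - X = (-215 - √55857/1299) - 1*2947 = (-215 - √55857/1299) - 2947 = -3162 - √55857/1299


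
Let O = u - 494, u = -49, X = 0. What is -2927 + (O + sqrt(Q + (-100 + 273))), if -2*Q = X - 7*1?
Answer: -3470 + sqrt(706)/2 ≈ -3456.7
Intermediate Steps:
Q = 7/2 (Q = -(0 - 7*1)/2 = -(0 - 7)/2 = -1/2*(-7) = 7/2 ≈ 3.5000)
O = -543 (O = -49 - 494 = -543)
-2927 + (O + sqrt(Q + (-100 + 273))) = -2927 + (-543 + sqrt(7/2 + (-100 + 273))) = -2927 + (-543 + sqrt(7/2 + 173)) = -2927 + (-543 + sqrt(353/2)) = -2927 + (-543 + sqrt(706)/2) = -3470 + sqrt(706)/2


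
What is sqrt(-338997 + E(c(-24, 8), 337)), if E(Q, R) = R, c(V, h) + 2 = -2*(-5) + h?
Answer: 2*I*sqrt(84665) ≈ 581.95*I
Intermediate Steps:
c(V, h) = 8 + h (c(V, h) = -2 + (-2*(-5) + h) = -2 + (10 + h) = 8 + h)
sqrt(-338997 + E(c(-24, 8), 337)) = sqrt(-338997 + 337) = sqrt(-338660) = 2*I*sqrt(84665)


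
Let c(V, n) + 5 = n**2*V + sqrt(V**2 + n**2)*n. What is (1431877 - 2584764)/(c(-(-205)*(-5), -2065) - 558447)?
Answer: 5039717638815299/19109019798798670679 - 11903558275*sqrt(212594)/19109019798798670679 ≈ 0.00026345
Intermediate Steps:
c(V, n) = -5 + V*n**2 + n*sqrt(V**2 + n**2) (c(V, n) = -5 + (n**2*V + sqrt(V**2 + n**2)*n) = -5 + (V*n**2 + n*sqrt(V**2 + n**2)) = -5 + V*n**2 + n*sqrt(V**2 + n**2))
(1431877 - 2584764)/(c(-(-205)*(-5), -2065) - 558447) = (1431877 - 2584764)/((-5 - (-205)*(-5)*(-2065)**2 - 2065*sqrt((-(-205)*(-5))**2 + (-2065)**2)) - 558447) = -1152887/((-5 - 41*25*4264225 - 2065*sqrt((-41*25)**2 + 4264225)) - 558447) = -1152887/((-5 - 1025*4264225 - 2065*sqrt((-1025)**2 + 4264225)) - 558447) = -1152887/((-5 - 4370830625 - 2065*sqrt(1050625 + 4264225)) - 558447) = -1152887/((-5 - 4370830625 - 10325*sqrt(212594)) - 558447) = -1152887/((-4370830630 - 10325*sqrt(212594)) - 558447) = -1152887/(-4371389077 - 10325*sqrt(212594))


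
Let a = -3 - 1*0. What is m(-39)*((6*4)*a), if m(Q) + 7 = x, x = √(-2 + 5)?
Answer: 504 - 72*√3 ≈ 379.29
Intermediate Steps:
a = -3 (a = -3 + 0 = -3)
x = √3 ≈ 1.7320
m(Q) = -7 + √3
m(-39)*((6*4)*a) = (-7 + √3)*((6*4)*(-3)) = (-7 + √3)*(24*(-3)) = (-7 + √3)*(-72) = 504 - 72*√3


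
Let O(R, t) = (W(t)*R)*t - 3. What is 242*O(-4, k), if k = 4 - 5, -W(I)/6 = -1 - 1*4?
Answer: 28314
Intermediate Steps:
W(I) = 30 (W(I) = -6*(-1 - 1*4) = -6*(-1 - 4) = -6*(-5) = 30)
k = -1
O(R, t) = -3 + 30*R*t (O(R, t) = (30*R)*t - 3 = 30*R*t - 3 = -3 + 30*R*t)
242*O(-4, k) = 242*(-3 + 30*(-4)*(-1)) = 242*(-3 + 120) = 242*117 = 28314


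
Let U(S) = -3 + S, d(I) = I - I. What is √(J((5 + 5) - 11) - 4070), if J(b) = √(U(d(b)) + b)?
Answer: √(-4070 + 2*I) ≈ 0.0157 + 63.797*I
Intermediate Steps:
d(I) = 0
J(b) = √(-3 + b) (J(b) = √((-3 + 0) + b) = √(-3 + b))
√(J((5 + 5) - 11) - 4070) = √(√(-3 + ((5 + 5) - 11)) - 4070) = √(√(-3 + (10 - 11)) - 4070) = √(√(-3 - 1) - 4070) = √(√(-4) - 4070) = √(2*I - 4070) = √(-4070 + 2*I)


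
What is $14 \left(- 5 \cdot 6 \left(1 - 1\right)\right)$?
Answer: $0$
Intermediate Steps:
$14 \left(- 5 \cdot 6 \left(1 - 1\right)\right) = 14 \left(- 5 \cdot 6 \cdot 0\right) = 14 \left(\left(-5\right) 0\right) = 14 \cdot 0 = 0$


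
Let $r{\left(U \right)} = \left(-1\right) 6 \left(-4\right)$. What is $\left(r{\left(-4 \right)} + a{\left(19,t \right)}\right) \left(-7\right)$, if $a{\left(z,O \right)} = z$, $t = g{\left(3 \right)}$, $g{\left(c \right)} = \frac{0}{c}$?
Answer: $-301$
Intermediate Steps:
$g{\left(c \right)} = 0$
$r{\left(U \right)} = 24$ ($r{\left(U \right)} = \left(-6\right) \left(-4\right) = 24$)
$t = 0$
$\left(r{\left(-4 \right)} + a{\left(19,t \right)}\right) \left(-7\right) = \left(24 + 19\right) \left(-7\right) = 43 \left(-7\right) = -301$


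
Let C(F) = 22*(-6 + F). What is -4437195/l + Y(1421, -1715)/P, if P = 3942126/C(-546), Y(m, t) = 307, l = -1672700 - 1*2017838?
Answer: 622148080111/2424760967298 ≈ 0.25658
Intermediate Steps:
l = -3690538 (l = -1672700 - 2017838 = -3690538)
C(F) = -132 + 22*F
P = -657021/2024 (P = 3942126/(-132 + 22*(-546)) = 3942126/(-132 - 12012) = 3942126/(-12144) = 3942126*(-1/12144) = -657021/2024 ≈ -324.62)
-4437195/l + Y(1421, -1715)/P = -4437195/(-3690538) + 307/(-657021/2024) = -4437195*(-1/3690538) + 307*(-2024/657021) = 4437195/3690538 - 621368/657021 = 622148080111/2424760967298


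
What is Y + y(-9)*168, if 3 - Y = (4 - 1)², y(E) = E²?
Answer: 13602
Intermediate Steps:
Y = -6 (Y = 3 - (4 - 1)² = 3 - 1*3² = 3 - 1*9 = 3 - 9 = -6)
Y + y(-9)*168 = -6 + (-9)²*168 = -6 + 81*168 = -6 + 13608 = 13602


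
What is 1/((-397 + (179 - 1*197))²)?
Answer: 1/172225 ≈ 5.8064e-6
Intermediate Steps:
1/((-397 + (179 - 1*197))²) = 1/((-397 + (179 - 197))²) = 1/((-397 - 18)²) = 1/((-415)²) = 1/172225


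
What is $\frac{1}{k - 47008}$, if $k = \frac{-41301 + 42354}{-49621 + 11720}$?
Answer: $- \frac{37901}{1781651261} \approx -2.1273 \cdot 10^{-5}$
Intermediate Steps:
$k = - \frac{1053}{37901}$ ($k = \frac{1053}{-37901} = 1053 \left(- \frac{1}{37901}\right) = - \frac{1053}{37901} \approx -0.027783$)
$\frac{1}{k - 47008} = \frac{1}{- \frac{1053}{37901} - 47008} = \frac{1}{- \frac{1781651261}{37901}} = - \frac{37901}{1781651261}$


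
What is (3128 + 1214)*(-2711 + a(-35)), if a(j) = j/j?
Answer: -11766820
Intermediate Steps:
a(j) = 1
(3128 + 1214)*(-2711 + a(-35)) = (3128 + 1214)*(-2711 + 1) = 4342*(-2710) = -11766820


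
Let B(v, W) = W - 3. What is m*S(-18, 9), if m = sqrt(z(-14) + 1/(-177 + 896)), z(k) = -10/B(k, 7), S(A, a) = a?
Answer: 9*I*sqrt(5166734)/1438 ≈ 14.226*I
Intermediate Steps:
B(v, W) = -3 + W
z(k) = -5/2 (z(k) = -10/(-3 + 7) = -10/4 = -10*1/4 = -5/2)
m = I*sqrt(5166734)/1438 (m = sqrt(-5/2 + 1/(-177 + 896)) = sqrt(-5/2 + 1/719) = sqrt(-3593/1438) = I*sqrt(5166734)/1438 ≈ 1.5807*I)
m*S(-18, 9) = (I*sqrt(5166734)/1438)*9 = 9*I*sqrt(5166734)/1438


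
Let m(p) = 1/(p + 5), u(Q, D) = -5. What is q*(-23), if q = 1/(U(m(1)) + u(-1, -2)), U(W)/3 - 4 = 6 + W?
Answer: -46/51 ≈ -0.90196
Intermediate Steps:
m(p) = 1/(5 + p)
U(W) = 30 + 3*W (U(W) = 12 + 3*(6 + W) = 12 + (18 + 3*W) = 30 + 3*W)
q = 2/51 (q = 1/((30 + 3/(5 + 1)) - 5) = 1/((30 + 3/6) - 5) = 1/((30 + 3*(1/6)) - 5) = 1/((30 + 1/2) - 5) = 1/(61/2 - 5) = 1/(51/2) = 2/51 ≈ 0.039216)
q*(-23) = (2/51)*(-23) = -46/51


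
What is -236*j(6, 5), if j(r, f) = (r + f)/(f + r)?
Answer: -236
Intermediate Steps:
j(r, f) = 1 (j(r, f) = (f + r)/(f + r) = 1)
-236*j(6, 5) = -236*1 = -236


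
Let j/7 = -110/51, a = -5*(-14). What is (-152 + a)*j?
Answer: 63140/51 ≈ 1238.0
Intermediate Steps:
a = 70
j = -770/51 (j = 7*(-110/51) = -770/51 ≈ -15.098)
(-152 + a)*j = (-152 + 70)*(-770/51) = -82*(-770/51) = 63140/51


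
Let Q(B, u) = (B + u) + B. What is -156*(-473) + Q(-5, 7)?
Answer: 73785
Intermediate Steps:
Q(B, u) = u + 2*B
-156*(-473) + Q(-5, 7) = -156*(-473) + (7 + 2*(-5)) = 73788 + (7 - 10) = 73788 - 3 = 73785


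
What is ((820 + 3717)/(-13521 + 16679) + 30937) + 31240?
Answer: 196359503/3158 ≈ 62178.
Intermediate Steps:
((820 + 3717)/(-13521 + 16679) + 30937) + 31240 = (4537/3158 + 30937) + 31240 = 97703583/3158 + 31240 = 196359503/3158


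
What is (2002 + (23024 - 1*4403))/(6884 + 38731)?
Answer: 20623/45615 ≈ 0.45211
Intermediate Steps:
(2002 + (23024 - 1*4403))/(6884 + 38731) = (2002 + (23024 - 4403))/45615 = (2002 + 18621)*(1/45615) = 20623*(1/45615) = 20623/45615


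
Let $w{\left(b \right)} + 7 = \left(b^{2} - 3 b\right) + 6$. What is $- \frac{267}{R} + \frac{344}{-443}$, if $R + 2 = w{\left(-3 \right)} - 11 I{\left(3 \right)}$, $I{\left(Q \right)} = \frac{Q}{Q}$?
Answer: $- \frac{119657}{1772} \approx -67.526$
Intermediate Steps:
$I{\left(Q \right)} = 1$
$w{\left(b \right)} = -1 + b^{2} - 3 b$ ($w{\left(b \right)} = -7 + \left(\left(b^{2} - 3 b\right) + 6\right) = -7 + \left(6 + b^{2} - 3 b\right) = -1 + b^{2} - 3 b$)
$R = 4$ ($R = -2 - -6 = -2 + \left(\left(-1 + 9 + 9\right) - 11\right) = -2 + \left(17 - 11\right) = -2 + 6 = 4$)
$- \frac{267}{R} + \frac{344}{-443} = - \frac{267}{4} + \frac{344}{-443} = \left(-267\right) \frac{1}{4} + 344 \left(- \frac{1}{443}\right) = - \frac{267}{4} - \frac{344}{443} = - \frac{119657}{1772}$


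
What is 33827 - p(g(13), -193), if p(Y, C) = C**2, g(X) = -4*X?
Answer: -3422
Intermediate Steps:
33827 - p(g(13), -193) = 33827 - 1*(-193)**2 = 33827 - 1*37249 = 33827 - 37249 = -3422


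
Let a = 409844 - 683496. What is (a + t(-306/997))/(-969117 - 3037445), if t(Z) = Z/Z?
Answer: 39093/572366 ≈ 0.068301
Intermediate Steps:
a = -273652
t(Z) = 1
(a + t(-306/997))/(-969117 - 3037445) = (-273652 + 1)/(-969117 - 3037445) = -273651/(-4006562) = -273651*(-1/4006562) = 39093/572366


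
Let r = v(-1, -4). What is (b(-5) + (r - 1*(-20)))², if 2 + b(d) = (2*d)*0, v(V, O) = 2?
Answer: 400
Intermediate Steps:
b(d) = -2 (b(d) = -2 + (2*d)*0 = -2 + 0 = -2)
r = 2
(b(-5) + (r - 1*(-20)))² = (-2 + (2 - 1*(-20)))² = (-2 + (2 + 20))² = (-2 + 22)² = 20² = 400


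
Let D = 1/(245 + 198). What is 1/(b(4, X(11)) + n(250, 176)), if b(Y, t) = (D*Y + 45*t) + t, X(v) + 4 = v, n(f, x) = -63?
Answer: 443/114741 ≈ 0.0038609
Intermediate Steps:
D = 1/443 ≈ 0.0022573
X(v) = -4 + v
b(Y, t) = 46*t + Y/443 (b(Y, t) = (Y/443 + 45*t) + t = (45*t + Y/443) + t = 46*t + Y/443)
1/(b(4, X(11)) + n(250, 176)) = 1/((46*(-4 + 11) + (1/443)*4) - 63) = 1/((46*7 + 4/443) - 63) = 1/((322 + 4/443) - 63) = 1/(142650/443 - 63) = 1/(114741/443) = 443/114741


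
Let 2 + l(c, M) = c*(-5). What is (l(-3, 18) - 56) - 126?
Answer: -169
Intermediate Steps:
l(c, M) = -2 - 5*c (l(c, M) = -2 + c*(-5) = -2 - 5*c)
(l(-3, 18) - 56) - 126 = ((-2 - 5*(-3)) - 56) - 126 = ((-2 + 15) - 56) - 126 = (13 - 56) - 126 = -43 - 126 = -169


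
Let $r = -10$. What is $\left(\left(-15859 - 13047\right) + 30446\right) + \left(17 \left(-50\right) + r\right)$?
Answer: $680$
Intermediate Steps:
$\left(\left(-15859 - 13047\right) + 30446\right) + \left(17 \left(-50\right) + r\right) = \left(\left(-15859 - 13047\right) + 30446\right) + \left(17 \left(-50\right) - 10\right) = \left(\left(-15859 - 13047\right) + 30446\right) - 860 = \left(-28906 + 30446\right) - 860 = 1540 - 860 = 680$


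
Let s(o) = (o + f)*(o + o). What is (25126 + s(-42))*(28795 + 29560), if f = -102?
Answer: 2172089810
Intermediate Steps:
s(o) = 2*o*(-102 + o) (s(o) = (o - 102)*(o + o) = (-102 + o)*(2*o) = 2*o*(-102 + o))
(25126 + s(-42))*(28795 + 29560) = (25126 + 2*(-42)*(-102 - 42))*(28795 + 29560) = (25126 + 2*(-42)*(-144))*58355 = (25126 + 12096)*58355 = 37222*58355 = 2172089810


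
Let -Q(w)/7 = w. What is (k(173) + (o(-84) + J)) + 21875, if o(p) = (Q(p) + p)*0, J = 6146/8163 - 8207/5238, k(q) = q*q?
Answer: 246109995487/4750866 ≈ 51803.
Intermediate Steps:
k(q) = q²
Q(w) = -7*w
J = -3866777/4750866 (J = 6146*(1/8163) - 8207*1/5238 = 6146/8163 - 8207/5238 = -3866777/4750866 ≈ -0.81391)
o(p) = 0 (o(p) = (-7*p + p)*0 = -6*p*0 = 0)
(k(173) + (o(-84) + J)) + 21875 = (173² + (0 - 3866777/4750866)) + 21875 = (29929 - 3866777/4750866) + 21875 = 142184801737/4750866 + 21875 = 246109995487/4750866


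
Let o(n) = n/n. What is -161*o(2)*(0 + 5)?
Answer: -805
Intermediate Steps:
o(n) = 1
-161*o(2)*(0 + 5) = -161*(0 + 5) = -161*5 = -805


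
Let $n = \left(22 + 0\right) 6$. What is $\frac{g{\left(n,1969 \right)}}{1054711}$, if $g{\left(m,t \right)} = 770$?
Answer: $\frac{110}{150673} \approx 0.00073006$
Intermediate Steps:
$n = 132$ ($n = 22 \cdot 6 = 132$)
$\frac{g{\left(n,1969 \right)}}{1054711} = \frac{770}{1054711} = 770 \cdot \frac{1}{1054711} = \frac{110}{150673}$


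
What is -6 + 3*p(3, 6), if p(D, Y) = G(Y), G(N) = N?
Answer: 12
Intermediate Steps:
p(D, Y) = Y
-6 + 3*p(3, 6) = -6 + 3*6 = -6 + 18 = 12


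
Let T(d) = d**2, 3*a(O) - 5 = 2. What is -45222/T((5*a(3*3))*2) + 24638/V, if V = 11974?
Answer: -1188166963/14668150 ≈ -81.003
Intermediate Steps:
a(O) = 7/3 (a(O) = 5/3 + (1/3)*2 = 5/3 + 2/3 = 7/3)
-45222/T((5*a(3*3))*2) + 24638/V = -45222/(((5*(7/3))*2)**2) + 24638/11974 = -45222/(((35/3)*2)**2) + 24638*(1/11974) = -45222/((70/3)**2) + 12319/5987 = -45222/4900/9 + 12319/5987 = -45222*9/4900 + 12319/5987 = -203499/2450 + 12319/5987 = -1188166963/14668150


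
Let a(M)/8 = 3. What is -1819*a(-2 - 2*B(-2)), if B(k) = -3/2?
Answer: -43656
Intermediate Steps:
B(k) = -3/2 (B(k) = -3*½ = -3/2)
a(M) = 24 (a(M) = 8*3 = 24)
-1819*a(-2 - 2*B(-2)) = -1819*24 = -43656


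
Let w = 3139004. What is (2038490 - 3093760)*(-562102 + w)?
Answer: -2719327373540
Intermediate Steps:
(2038490 - 3093760)*(-562102 + w) = (2038490 - 3093760)*(-562102 + 3139004) = -1055270*2576902 = -2719327373540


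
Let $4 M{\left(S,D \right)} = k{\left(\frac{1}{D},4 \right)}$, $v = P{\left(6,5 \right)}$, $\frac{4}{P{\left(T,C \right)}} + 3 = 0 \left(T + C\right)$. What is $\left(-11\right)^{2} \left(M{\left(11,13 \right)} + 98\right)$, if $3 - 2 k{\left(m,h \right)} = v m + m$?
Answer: $\frac{1856987}{156} \approx 11904.0$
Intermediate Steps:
$P{\left(T,C \right)} = - \frac{4}{3}$ ($P{\left(T,C \right)} = \frac{4}{-3 + 0 \left(T + C\right)} = \frac{4}{-3 + 0 \left(C + T\right)} = \frac{4}{-3 + 0} = \frac{4}{-3} = 4 \left(- \frac{1}{3}\right) = - \frac{4}{3}$)
$v = - \frac{4}{3} \approx -1.3333$
$k{\left(m,h \right)} = \frac{3}{2} + \frac{m}{6}$ ($k{\left(m,h \right)} = \frac{3}{2} - \frac{- \frac{4 m}{3} + m}{2} = \frac{3}{2} - \frac{\left(- \frac{1}{3}\right) m}{2} = \frac{3}{2} + \frac{m}{6}$)
$M{\left(S,D \right)} = \frac{3}{8} + \frac{1}{24 D}$ ($M{\left(S,D \right)} = \frac{\frac{3}{2} + \frac{1}{6 D}}{4} = \frac{3}{8} + \frac{1}{24 D}$)
$\left(-11\right)^{2} \left(M{\left(11,13 \right)} + 98\right) = \left(-11\right)^{2} \left(\frac{1 + 9 \cdot 13}{24 \cdot 13} + 98\right) = 121 \left(\frac{1}{24} \cdot \frac{1}{13} \left(1 + 117\right) + 98\right) = 121 \left(\frac{1}{24} \cdot \frac{1}{13} \cdot 118 + 98\right) = 121 \left(\frac{59}{156} + 98\right) = 121 \cdot \frac{15347}{156} = \frac{1856987}{156}$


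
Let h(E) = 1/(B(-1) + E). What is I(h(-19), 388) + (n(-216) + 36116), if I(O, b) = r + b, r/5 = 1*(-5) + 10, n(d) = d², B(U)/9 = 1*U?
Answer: 83185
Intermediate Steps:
B(U) = 9*U (B(U) = 9*(1*U) = 9*U)
h(E) = 1/(-9 + E) (h(E) = 1/(9*(-1) + E) = 1/(-9 + E))
r = 25 (r = 5*(1*(-5) + 10) = 5*(-5 + 10) = 5*5 = 25)
I(O, b) = 25 + b
I(h(-19), 388) + (n(-216) + 36116) = (25 + 388) + ((-216)² + 36116) = 413 + (46656 + 36116) = 413 + 82772 = 83185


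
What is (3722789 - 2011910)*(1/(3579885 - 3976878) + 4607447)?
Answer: 1043136731308512910/132331 ≈ 7.8828e+12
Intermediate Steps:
(3722789 - 2011910)*(1/(3579885 - 3976878) + 4607447) = 1710879*(1/(-396993) + 4607447) = 1710879*(-1/396993 + 4607447) = 1710879*(1829124206870/396993) = 1043136731308512910/132331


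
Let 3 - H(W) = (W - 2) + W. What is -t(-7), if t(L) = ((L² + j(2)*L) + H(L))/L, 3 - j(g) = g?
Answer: 61/7 ≈ 8.7143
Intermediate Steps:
j(g) = 3 - g
H(W) = 5 - 2*W (H(W) = 3 - ((W - 2) + W) = 3 - ((-2 + W) + W) = 3 - (-2 + 2*W) = 3 + (2 - 2*W) = 5 - 2*W)
t(L) = (5 + L² - L)/L (t(L) = ((L² + (3 - 1*2)*L) + (5 - 2*L))/L = ((L² + (3 - 2)*L) + (5 - 2*L))/L = ((L² + 1*L) + (5 - 2*L))/L = ((L² + L) + (5 - 2*L))/L = ((L + L²) + (5 - 2*L))/L = (5 + L² - L)/L)
-t(-7) = -(-1 - 7 + 5/(-7)) = -(-1 - 7 + 5*(-⅐)) = -(-1 - 7 - 5/7) = -1*(-61/7) = 61/7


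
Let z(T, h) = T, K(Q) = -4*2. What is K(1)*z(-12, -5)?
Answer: 96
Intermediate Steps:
K(Q) = -8
K(1)*z(-12, -5) = -8*(-12) = 96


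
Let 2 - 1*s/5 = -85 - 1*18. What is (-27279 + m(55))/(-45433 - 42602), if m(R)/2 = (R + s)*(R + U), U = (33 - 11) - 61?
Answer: 8719/88035 ≈ 0.099040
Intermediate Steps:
s = 525 (s = 10 - 5*(-85 - 1*18) = 10 - 5*(-85 - 18) = 10 - 5*(-103) = 10 + 515 = 525)
U = -39 (U = 22 - 61 = -39)
m(R) = 2*(-39 + R)*(525 + R) (m(R) = 2*((R + 525)*(R - 39)) = 2*((525 + R)*(-39 + R)) = 2*((-39 + R)*(525 + R)) = 2*(-39 + R)*(525 + R))
(-27279 + m(55))/(-45433 - 42602) = (-27279 + (-40950 + 2*55**2 + 972*55))/(-45433 - 42602) = (-27279 + (-40950 + 2*3025 + 53460))/(-88035) = (-27279 + (-40950 + 6050 + 53460))*(-1/88035) = (-27279 + 18560)*(-1/88035) = -8719*(-1/88035) = 8719/88035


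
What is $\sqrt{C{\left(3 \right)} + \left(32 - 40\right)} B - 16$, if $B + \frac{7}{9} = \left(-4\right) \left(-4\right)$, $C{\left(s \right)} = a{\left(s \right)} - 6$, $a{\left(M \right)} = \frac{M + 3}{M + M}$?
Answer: $-16 + \frac{137 i \sqrt{13}}{9} \approx -16.0 + 54.885 i$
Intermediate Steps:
$a{\left(M \right)} = \frac{3 + M}{2 M}$
$C{\left(s \right)} = -6 + \frac{3 + s}{2 s}$ ($C{\left(s \right)} = \frac{3 + s}{2 s} - 6 = -6 + \frac{3 + s}{2 s}$)
$B = \frac{137}{9}$ ($B = - \frac{7}{9} - -16 = - \frac{7}{9} + 16 = \frac{137}{9} \approx 15.222$)
$\sqrt{C{\left(3 \right)} + \left(32 - 40\right)} B - 16 = \sqrt{\frac{3 - 33}{2 \cdot 3} + \left(32 - 40\right)} \frac{137}{9} - 16 = \sqrt{\frac{1}{2} \cdot \frac{1}{3} \left(3 - 33\right) + \left(32 - 40\right)} \frac{137}{9} - 16 = \sqrt{\frac{1}{2} \cdot \frac{1}{3} \left(-30\right) - 8} \cdot \frac{137}{9} - 16 = \sqrt{-5 - 8} \cdot \frac{137}{9} - 16 = \sqrt{-13} \cdot \frac{137}{9} - 16 = i \sqrt{13} \cdot \frac{137}{9} - 16 = \frac{137 i \sqrt{13}}{9} - 16 = -16 + \frac{137 i \sqrt{13}}{9}$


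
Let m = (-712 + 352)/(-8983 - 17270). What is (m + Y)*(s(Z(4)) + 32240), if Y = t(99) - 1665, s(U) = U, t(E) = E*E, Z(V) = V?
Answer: 765238855488/2917 ≈ 2.6234e+8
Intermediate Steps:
m = 40/2917 (m = -360/(-26253) = -360*(-1/26253) = 40/2917 ≈ 0.013713)
t(E) = E²
Y = 8136 (Y = 99² - 1665 = 9801 - 1665 = 8136)
(m + Y)*(s(Z(4)) + 32240) = (40/2917 + 8136)*(4 + 32240) = (23732752/2917)*32244 = 765238855488/2917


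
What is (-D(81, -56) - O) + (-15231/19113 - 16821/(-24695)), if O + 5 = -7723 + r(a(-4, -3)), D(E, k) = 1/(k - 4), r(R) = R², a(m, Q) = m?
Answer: 14559931210961/1887982140 ≈ 7711.9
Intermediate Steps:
D(E, k) = 1/(-4 + k)
O = -7712 (O = -5 + (-7723 + (-4)²) = -5 + (-7723 + 16) = -5 - 7707 = -7712)
(-D(81, -56) - O) + (-15231/19113 - 16821/(-24695)) = (-1/(-4 - 56) - 1*(-7712)) + (-15231/19113 - 16821/(-24695)) = (-1/(-60) + 7712) + (-15231*1/19113 - 16821*(-1/24695)) = (-1*(-1/60) + 7712) + (-5077/6371 + 16821/24695) = (1/60 + 7712) - 18209924/157331845 = 462721/60 - 18209924/157331845 = 14559931210961/1887982140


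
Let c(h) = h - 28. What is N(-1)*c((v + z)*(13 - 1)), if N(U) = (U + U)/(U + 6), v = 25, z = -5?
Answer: -424/5 ≈ -84.800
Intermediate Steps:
c(h) = -28 + h
N(U) = 2*U/(6 + U) (N(U) = (2*U)/(6 + U) = 2*U/(6 + U))
N(-1)*c((v + z)*(13 - 1)) = (2*(-1)/(6 - 1))*(-28 + (25 - 5)*(13 - 1)) = (2*(-1)/5)*(-28 + 20*12) = (2*(-1)*(⅕))*(-28 + 240) = -⅖*212 = -424/5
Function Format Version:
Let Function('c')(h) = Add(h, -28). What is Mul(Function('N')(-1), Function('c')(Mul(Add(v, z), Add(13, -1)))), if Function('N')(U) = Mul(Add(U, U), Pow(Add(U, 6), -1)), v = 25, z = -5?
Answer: Rational(-424, 5) ≈ -84.800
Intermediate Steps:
Function('c')(h) = Add(-28, h)
Function('N')(U) = Mul(2, U, Pow(Add(6, U), -1)) (Function('N')(U) = Mul(Mul(2, U), Pow(Add(6, U), -1)) = Mul(2, U, Pow(Add(6, U), -1)))
Mul(Function('N')(-1), Function('c')(Mul(Add(v, z), Add(13, -1)))) = Mul(Mul(2, -1, Pow(Add(6, -1), -1)), Add(-28, Mul(Add(25, -5), Add(13, -1)))) = Mul(Mul(2, -1, Pow(5, -1)), Add(-28, Mul(20, 12))) = Mul(Mul(2, -1, Rational(1, 5)), Add(-28, 240)) = Mul(Rational(-2, 5), 212) = Rational(-424, 5)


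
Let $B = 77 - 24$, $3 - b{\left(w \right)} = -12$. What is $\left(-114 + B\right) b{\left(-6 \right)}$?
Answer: $-915$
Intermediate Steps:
$b{\left(w \right)} = 15$ ($b{\left(w \right)} = 3 - -12 = 3 + 12 = 15$)
$B = 53$
$\left(-114 + B\right) b{\left(-6 \right)} = \left(-114 + 53\right) 15 = \left(-61\right) 15 = -915$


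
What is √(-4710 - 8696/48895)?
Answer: I*√11260721218670/48895 ≈ 68.631*I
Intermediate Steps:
√(-4710 - 8696/48895) = √(-230304146/48895) = I*√11260721218670/48895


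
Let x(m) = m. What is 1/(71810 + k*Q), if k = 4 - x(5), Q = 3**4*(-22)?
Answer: 1/73592 ≈ 1.3588e-5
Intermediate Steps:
Q = -1782 (Q = 81*(-22) = -1782)
k = -1 (k = 4 - 1*5 = 4 - 5 = -1)
1/(71810 + k*Q) = 1/(71810 - 1*(-1782)) = 1/(71810 + 1782) = 1/73592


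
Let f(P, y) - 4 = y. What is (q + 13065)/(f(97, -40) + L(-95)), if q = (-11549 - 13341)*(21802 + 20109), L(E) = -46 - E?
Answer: -1043151725/13 ≈ -8.0242e+7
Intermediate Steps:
f(P, y) = 4 + y
q = -1043164790 (q = -24890*41911 = -1043164790)
(q + 13065)/(f(97, -40) + L(-95)) = (-1043164790 + 13065)/((4 - 40) + (-46 - 1*(-95))) = -1043151725/(-36 + (-46 + 95)) = -1043151725/(-36 + 49) = -1043151725/13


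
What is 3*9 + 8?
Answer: 35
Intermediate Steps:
3*9 + 8 = 27 + 8 = 35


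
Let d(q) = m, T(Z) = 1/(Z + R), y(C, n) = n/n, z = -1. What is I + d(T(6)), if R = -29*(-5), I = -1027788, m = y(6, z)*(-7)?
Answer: -1027795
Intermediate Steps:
y(C, n) = 1
m = -7 (m = 1*(-7) = -7)
R = 145
T(Z) = 1/(145 + Z) (T(Z) = 1/(Z + 145) = 1/(145 + Z))
d(q) = -7
I + d(T(6)) = -1027788 - 7 = -1027795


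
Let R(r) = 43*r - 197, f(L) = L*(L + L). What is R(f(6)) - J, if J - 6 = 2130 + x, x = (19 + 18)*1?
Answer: 726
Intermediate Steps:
f(L) = 2*L² (f(L) = L*(2*L) = 2*L²)
x = 37 (x = 37*1 = 37)
R(r) = -197 + 43*r
J = 2173 (J = 6 + (2130 + 37) = 6 + 2167 = 2173)
R(f(6)) - J = (-197 + 43*(2*6²)) - 1*2173 = (-197 + 43*(2*36)) - 2173 = (-197 + 43*72) - 2173 = (-197 + 3096) - 2173 = 2899 - 2173 = 726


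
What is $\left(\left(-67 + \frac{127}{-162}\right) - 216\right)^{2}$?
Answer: $\frac{2113516729}{26244} \approx 80533.0$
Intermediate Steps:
$\left(\left(-67 + \frac{127}{-162}\right) - 216\right)^{2} = \left(\left(-67 + 127 \left(- \frac{1}{162}\right)\right) - 216\right)^{2} = \left(\left(-67 - \frac{127}{162}\right) - 216\right)^{2} = \left(- \frac{10981}{162} - 216\right)^{2} = \left(- \frac{45973}{162}\right)^{2} = \frac{2113516729}{26244}$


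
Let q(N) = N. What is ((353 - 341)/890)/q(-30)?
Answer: -1/2225 ≈ -0.00044944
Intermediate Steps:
((353 - 341)/890)/q(-30) = ((353 - 341)/890)/(-30) = (12*(1/890))*(-1/30) = (6/445)*(-1/30) = -1/2225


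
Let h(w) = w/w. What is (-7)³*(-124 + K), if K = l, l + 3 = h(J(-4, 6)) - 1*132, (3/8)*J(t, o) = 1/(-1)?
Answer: 88494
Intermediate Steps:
J(t, o) = -8/3 (J(t, o) = (8/3)/(-1) = (8/3)*(-1) = -8/3)
h(w) = 1
l = -134 (l = -3 + (1 - 1*132) = -3 + (1 - 132) = -3 - 131 = -134)
K = -134
(-7)³*(-124 + K) = (-7)³*(-124 - 134) = -343*(-258) = 88494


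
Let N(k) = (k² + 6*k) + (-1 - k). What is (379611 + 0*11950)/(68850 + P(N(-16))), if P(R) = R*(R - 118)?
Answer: 126537/26275 ≈ 4.8159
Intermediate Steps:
N(k) = -1 + k² + 5*k
P(R) = R*(-118 + R)
(379611 + 0*11950)/(68850 + P(N(-16))) = (379611 + 0*11950)/(68850 + (-1 + (-16)² + 5*(-16))*(-118 + (-1 + (-16)² + 5*(-16)))) = (379611 + 0)/(68850 + (-1 + 256 - 80)*(-118 + (-1 + 256 - 80))) = 379611/(68850 + 175*(-118 + 175)) = 379611/(68850 + 175*57) = 379611/(68850 + 9975) = 379611/78825 = 379611*(1/78825) = 126537/26275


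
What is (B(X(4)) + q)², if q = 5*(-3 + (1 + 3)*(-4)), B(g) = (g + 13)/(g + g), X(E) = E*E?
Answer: 9066121/1024 ≈ 8853.6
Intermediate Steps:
X(E) = E²
B(g) = (13 + g)/(2*g) (B(g) = (13 + g)/((2*g)) = (13 + g)*(1/(2*g)) = (13 + g)/(2*g))
q = -95 (q = 5*(-3 + 4*(-4)) = 5*(-3 - 16) = 5*(-19) = -95)
(B(X(4)) + q)² = ((13 + 4²)/(2*(4²)) - 95)² = ((½)*(13 + 16)/16 - 95)² = ((½)*(1/16)*29 - 95)² = (29/32 - 95)² = (-3011/32)² = 9066121/1024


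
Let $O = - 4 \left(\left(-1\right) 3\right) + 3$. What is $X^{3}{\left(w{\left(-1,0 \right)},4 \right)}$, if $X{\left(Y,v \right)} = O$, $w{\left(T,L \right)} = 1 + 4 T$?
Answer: $3375$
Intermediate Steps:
$O = 15$ ($O = \left(-4\right) \left(-3\right) + 3 = 12 + 3 = 15$)
$X{\left(Y,v \right)} = 15$
$X^{3}{\left(w{\left(-1,0 \right)},4 \right)} = 15^{3} = 3375$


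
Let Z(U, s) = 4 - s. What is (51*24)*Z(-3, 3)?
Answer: 1224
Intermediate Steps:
(51*24)*Z(-3, 3) = (51*24)*(4 - 1*3) = 1224*(4 - 3) = 1224*1 = 1224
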